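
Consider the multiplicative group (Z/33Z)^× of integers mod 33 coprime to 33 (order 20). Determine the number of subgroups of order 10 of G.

3

|G| = 20 and 10 | 20, so subgroups of order 10 are possible by Lagrange.
The subgroups of order 10 are: {1, 4, 7, 10, 13, 16, 19, 25, 28, 31}; {1, 4, 5, 14, 16, 20, 23, 25, 26, 31}; {1, 2, 4, 8, 16, 17, 25, 29, 31, 32}.
So G has 3 subgroups of order 10.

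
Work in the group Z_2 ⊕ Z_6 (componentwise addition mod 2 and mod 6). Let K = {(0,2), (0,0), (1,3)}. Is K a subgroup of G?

No

(0,2) ∈ K but its inverse (0,4) ∉ K, so K is not a subgroup.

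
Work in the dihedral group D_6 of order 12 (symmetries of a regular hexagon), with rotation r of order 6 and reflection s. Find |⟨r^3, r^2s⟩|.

|⟨r^3⟩| = 2 and |⟨r^2s⟩| = 2, so |H| is a multiple of lcm(2, 2) = 2 and divides |G| = 12.
Closing under the operation: H = {e, r^3, r^2s, r^5s}, so |H| = 4.

4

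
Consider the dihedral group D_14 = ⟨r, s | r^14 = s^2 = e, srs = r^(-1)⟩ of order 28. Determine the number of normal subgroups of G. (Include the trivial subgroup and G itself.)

G has 28 subgroups. Checking conjugation-invariance by order — order 1: 1/1 normal; order 2: 1/15 normal; order 4: 0/7 normal; order 7: 1/1 normal; order 14: 3/3 normal; order 28: 1/1 normal.
Total normal subgroups: 7.

7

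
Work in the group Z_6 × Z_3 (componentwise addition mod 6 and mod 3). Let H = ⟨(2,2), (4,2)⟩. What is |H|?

|⟨(2,2)⟩| = 3 and |⟨(4,2)⟩| = 3, so |H| is a multiple of lcm(3, 3) = 3 and divides |G| = 18.
Closing under the operation: H = {(0,0), (0,1), (0,2), (2,0), (2,1), (2,2), (4,0), (4,1), (4,2)}, so |H| = 9.

9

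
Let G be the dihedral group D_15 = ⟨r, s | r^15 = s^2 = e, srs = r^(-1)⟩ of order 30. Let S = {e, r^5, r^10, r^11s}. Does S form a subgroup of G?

No

|S| = 4 does not divide |G| = 30, so by Lagrange S is not a subgroup.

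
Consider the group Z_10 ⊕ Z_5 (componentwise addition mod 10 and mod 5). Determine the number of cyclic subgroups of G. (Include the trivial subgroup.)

Group the elements of G by the cyclic subgroup they generate; each cyclic subgroup of order d accounts for φ(d) elements.
Cyclic subgroups by order — order 1: 1; order 2: 1; order 5: 6; order 10: 6.
Total: 14.

14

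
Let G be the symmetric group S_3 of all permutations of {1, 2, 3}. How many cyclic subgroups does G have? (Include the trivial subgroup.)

5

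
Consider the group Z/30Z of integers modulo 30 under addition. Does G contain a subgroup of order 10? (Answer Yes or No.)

10 | 30. A subgroup of order 10 is {0, 3, 6, 9, 12, 15, 18, 21, 24, 27}.

Yes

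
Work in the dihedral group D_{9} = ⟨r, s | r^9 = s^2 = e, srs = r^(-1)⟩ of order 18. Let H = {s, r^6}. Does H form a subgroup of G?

No

The identity e ∉ H, so H is not a subgroup.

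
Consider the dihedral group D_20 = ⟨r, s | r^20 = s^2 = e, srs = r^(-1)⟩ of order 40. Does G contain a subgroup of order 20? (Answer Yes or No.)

Yes

20 | 40. A subgroup of order 20 is {e, r, r^2, r^3, r^4, r^5, r^6, r^7, r^8, r^9, r^10, r^11, r^12, r^13, r^14, r^15, r^16, r^17, r^18, r^19}.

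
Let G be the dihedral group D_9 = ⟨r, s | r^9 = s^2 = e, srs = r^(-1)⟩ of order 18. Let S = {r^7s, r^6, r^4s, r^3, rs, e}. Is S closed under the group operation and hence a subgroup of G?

|S| = 6 divides |G| = 18, consistent with Lagrange.
S contains the identity, every element's inverse is in S, and S is closed under ·: it is a subgroup.

Yes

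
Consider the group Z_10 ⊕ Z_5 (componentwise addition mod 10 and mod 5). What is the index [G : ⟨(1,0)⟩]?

5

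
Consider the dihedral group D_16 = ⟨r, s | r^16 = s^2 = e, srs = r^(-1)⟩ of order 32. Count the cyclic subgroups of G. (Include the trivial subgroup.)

Each element a generates a cyclic subgroup ⟨a⟩; distinct elements may generate the same one (a cyclic group of order d has φ(d) generators).
Cyclic subgroups by order — order 1: 1; order 2: 17; order 4: 1; order 8: 1; order 16: 1.
Total: 21.

21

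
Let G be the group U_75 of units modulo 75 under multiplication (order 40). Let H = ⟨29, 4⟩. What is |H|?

20

|⟨29⟩| = 10 and |⟨4⟩| = 10, so |H| is a multiple of lcm(10, 10) = 10 and divides |G| = 40.
Closing under the operation: H = {1, 4, 11, 14, 16, 19, 26, 29, 31, 34, 41, 44, 46, 49, 56, 59, 61, 64, 71, 74}, so |H| = 20.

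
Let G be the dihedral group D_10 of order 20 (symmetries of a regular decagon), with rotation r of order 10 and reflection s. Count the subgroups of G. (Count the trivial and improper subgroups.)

22

|G| = 20, so by Lagrange every subgroup order divides 20. Divisors: 1, 2, 4, 5, 10, 20.
Subgroups by order — order 1: 1; order 2: 11; order 4: 5; order 5: 1; order 10: 3; order 20: 1.
Total: 1 + 11 + 5 + 1 + 3 + 1 = 22.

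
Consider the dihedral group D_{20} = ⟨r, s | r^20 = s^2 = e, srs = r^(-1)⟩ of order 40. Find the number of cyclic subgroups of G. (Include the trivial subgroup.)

Each element a generates a cyclic subgroup ⟨a⟩; distinct elements may generate the same one (a cyclic group of order d has φ(d) generators).
Cyclic subgroups by order — order 1: 1; order 2: 21; order 4: 1; order 5: 1; order 10: 1; order 20: 1.
Total: 26.

26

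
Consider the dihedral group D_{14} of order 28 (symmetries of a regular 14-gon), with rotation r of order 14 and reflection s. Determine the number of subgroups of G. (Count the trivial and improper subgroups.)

|G| = 28, so by Lagrange every subgroup order divides 28. Divisors: 1, 2, 4, 7, 14, 28.
Subgroups by order — order 1: 1; order 2: 15; order 4: 7; order 7: 1; order 14: 3; order 28: 1.
Total: 1 + 15 + 7 + 1 + 3 + 1 = 28.

28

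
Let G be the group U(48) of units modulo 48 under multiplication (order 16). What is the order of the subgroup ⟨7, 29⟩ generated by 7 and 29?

|⟨7⟩| = 2 and |⟨29⟩| = 4, so |H| is a multiple of lcm(2, 4) = 4 and divides |G| = 16.
Closing under the operation: H = {1, 5, 7, 11, 25, 29, 31, 35}, so |H| = 8.

8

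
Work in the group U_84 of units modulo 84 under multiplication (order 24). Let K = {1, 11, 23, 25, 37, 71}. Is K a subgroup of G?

|K| = 6 divides |G| = 24, consistent with Lagrange.
K contains the identity, every element's inverse is in K, and K is closed under ·: it is a subgroup.
In fact K = ⟨23⟩.

Yes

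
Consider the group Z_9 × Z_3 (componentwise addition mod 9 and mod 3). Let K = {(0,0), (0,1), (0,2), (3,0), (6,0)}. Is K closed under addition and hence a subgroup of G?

No

|K| = 5 does not divide |G| = 27, so by Lagrange K is not a subgroup.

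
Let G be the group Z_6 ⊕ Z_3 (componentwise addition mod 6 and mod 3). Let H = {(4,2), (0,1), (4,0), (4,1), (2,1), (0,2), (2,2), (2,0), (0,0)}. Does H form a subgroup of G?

|H| = 9 divides |G| = 18, consistent with Lagrange.
H contains the identity, every element's inverse is in H, and H is closed under +: it is a subgroup.

Yes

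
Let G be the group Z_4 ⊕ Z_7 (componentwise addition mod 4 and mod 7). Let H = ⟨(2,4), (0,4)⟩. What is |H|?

|⟨(2,4)⟩| = 14 and |⟨(0,4)⟩| = 7, so |H| is a multiple of lcm(14, 7) = 14 and divides |G| = 28.
Closing under the operation: H = {(0,0), (0,1), (0,2), (0,3), (0,4), (0,5), (0,6), (2,0), (2,1), (2,2), (2,3), (2,4), (2,5), (2,6)}, so |H| = 14.

14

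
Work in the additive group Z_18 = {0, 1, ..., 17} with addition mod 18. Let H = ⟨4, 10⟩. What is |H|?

9

|⟨4⟩| = 9 and |⟨10⟩| = 9, so |H| is a multiple of lcm(9, 9) = 9 and divides |G| = 18.
Closing under the operation: H = {0, 2, 4, 6, 8, 10, 12, 14, 16}, so |H| = 9.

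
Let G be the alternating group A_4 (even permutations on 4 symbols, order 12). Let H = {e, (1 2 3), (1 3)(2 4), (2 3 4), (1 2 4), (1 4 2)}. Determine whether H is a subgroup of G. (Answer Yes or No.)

No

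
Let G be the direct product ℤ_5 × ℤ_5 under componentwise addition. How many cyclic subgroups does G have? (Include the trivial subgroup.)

Group the elements of G by the cyclic subgroup they generate; each cyclic subgroup of order d accounts for φ(d) elements.
Cyclic subgroups by order — order 1: 1; order 5: 6.
Total: 7.

7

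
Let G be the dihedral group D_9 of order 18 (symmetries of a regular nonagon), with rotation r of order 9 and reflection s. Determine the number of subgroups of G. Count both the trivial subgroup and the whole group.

|G| = 18, so by Lagrange every subgroup order divides 18. Divisors: 1, 2, 3, 6, 9, 18.
Subgroups by order — order 1: 1; order 2: 9; order 3: 1; order 6: 3; order 9: 1; order 18: 1.
Total: 1 + 9 + 1 + 3 + 1 + 1 = 16.

16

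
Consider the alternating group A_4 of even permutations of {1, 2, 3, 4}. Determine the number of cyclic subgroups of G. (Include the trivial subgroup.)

Each element a generates a cyclic subgroup ⟨a⟩; distinct elements may generate the same one (a cyclic group of order d has φ(d) generators).
Cyclic subgroups by order — order 1: 1; order 2: 3; order 3: 4.
Total: 8.

8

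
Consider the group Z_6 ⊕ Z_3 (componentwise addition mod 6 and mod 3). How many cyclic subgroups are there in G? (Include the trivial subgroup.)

10

A cyclic subgroup of order d is generated by each of its φ(d) elements of order d, so the cyclic subgroups of order d number (#elements of order d)/φ(d).
Cyclic subgroups by order — order 1: 1; order 2: 1; order 3: 4; order 6: 4.
Total: 10.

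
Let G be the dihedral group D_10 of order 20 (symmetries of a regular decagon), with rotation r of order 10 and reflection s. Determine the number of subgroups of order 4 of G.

5

|G| = 20 and 4 | 20, so subgroups of order 4 are possible by Lagrange.
The subgroups of order 4 are: {e, r^5, r^2s, r^7s}; {e, r^5, r^3s, r^8s}; {e, r^5, r^4s, r^9s}; {e, r^5, s, r^5s}; … (5 in all).
So G has 5 subgroups of order 4.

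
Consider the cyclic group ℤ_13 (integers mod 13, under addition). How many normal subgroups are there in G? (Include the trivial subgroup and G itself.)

2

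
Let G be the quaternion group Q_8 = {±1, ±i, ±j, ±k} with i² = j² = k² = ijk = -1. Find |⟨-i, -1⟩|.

|⟨-i⟩| = 4 and |⟨-1⟩| = 2, so |H| is a multiple of lcm(4, 2) = 4 and divides |G| = 8.
Closing under the operation: H = {1, -1, i, -i}, so |H| = 4.

4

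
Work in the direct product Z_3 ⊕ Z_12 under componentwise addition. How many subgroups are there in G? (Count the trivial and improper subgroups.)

18

|G| = 36, so by Lagrange every subgroup order divides 36. Divisors: 1, 2, 3, 4, 6, 9, 12, 18, 36.
Subgroups by order — order 1: 1; order 2: 1; order 3: 4; order 4: 1; order 6: 4; order 9: 1; order 12: 4; order 18: 1; order 36: 1.
Total: 1 + 1 + 4 + 1 + 4 + 1 + 4 + 1 + 1 = 18.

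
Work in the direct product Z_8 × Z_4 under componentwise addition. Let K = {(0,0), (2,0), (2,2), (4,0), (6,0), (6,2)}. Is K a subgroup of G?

|K| = 6 does not divide |G| = 32, so by Lagrange K is not a subgroup.

No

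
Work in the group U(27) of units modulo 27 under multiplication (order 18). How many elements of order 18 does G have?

The elements of order 18 are: 2, 5, 11, 14, 20, 23.
That's 6.

6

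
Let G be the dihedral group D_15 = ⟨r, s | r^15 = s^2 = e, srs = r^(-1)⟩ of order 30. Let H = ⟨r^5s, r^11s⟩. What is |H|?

10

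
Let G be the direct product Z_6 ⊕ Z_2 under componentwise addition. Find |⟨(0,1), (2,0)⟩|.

|⟨(0,1)⟩| = 2 and |⟨(2,0)⟩| = 3, so |H| is a multiple of lcm(2, 3) = 6 and divides |G| = 12.
Closing under the operation: H = {(0,0), (0,1), (2,0), (2,1), (4,0), (4,1)}, so |H| = 6.

6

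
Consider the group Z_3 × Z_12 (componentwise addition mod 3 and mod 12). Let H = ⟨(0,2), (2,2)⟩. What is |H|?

|⟨(0,2)⟩| = 6 and |⟨(2,2)⟩| = 6, so |H| is a multiple of lcm(6, 6) = 6 and divides |G| = 36.
Closing under the operation: H = {(0,0), (0,2), (0,4), (0,6), (0,8), (0,10), (1,0), (1,2), (1,4), (1,6), (1,8), (1,10), (2,0), (2,2), (2,4), (2,6), (2,8), (2,10)}, so |H| = 18.

18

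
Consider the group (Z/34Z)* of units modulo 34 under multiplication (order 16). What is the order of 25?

Compute successive powers of 25 mod 34: 25, 13, 19, 33, 9, 21, 15, 1; 25^8 ≡ 1 (mod 34).
So |⟨25⟩| = 8.

8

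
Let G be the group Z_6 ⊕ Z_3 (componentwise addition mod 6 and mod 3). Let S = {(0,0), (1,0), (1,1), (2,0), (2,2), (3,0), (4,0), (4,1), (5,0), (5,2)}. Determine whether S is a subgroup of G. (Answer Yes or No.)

|S| = 10 does not divide |G| = 18, so by Lagrange S is not a subgroup.

No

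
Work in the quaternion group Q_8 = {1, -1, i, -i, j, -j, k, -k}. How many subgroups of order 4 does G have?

|G| = 8 and 4 | 8, so subgroups of order 4 are possible by Lagrange.
The subgroups of order 4 are: {1, -1, i, -i}; {1, -1, j, -j}; {1, -1, k, -k}.
So G has 3 subgroups of order 4.

3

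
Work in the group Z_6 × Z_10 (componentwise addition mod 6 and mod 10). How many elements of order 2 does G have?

3

An element (a,b) has order lcm(ord(a), ord(b)); count pairs with lcm equal to 2.
Enumerating gives 3 such elements.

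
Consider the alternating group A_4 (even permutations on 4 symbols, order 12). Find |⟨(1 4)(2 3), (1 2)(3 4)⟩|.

|⟨(1 4)(2 3)⟩| = 2 and |⟨(1 2)(3 4)⟩| = 2, so |H| is a multiple of lcm(2, 2) = 2 and divides |G| = 12.
Closing under the operation: H = {e, (1 2)(3 4), (1 3)(2 4), (1 4)(2 3)}, so |H| = 4.

4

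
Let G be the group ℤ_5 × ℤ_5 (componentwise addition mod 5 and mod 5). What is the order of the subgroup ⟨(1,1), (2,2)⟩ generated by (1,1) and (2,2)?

|⟨(1,1)⟩| = 5 and |⟨(2,2)⟩| = 5, so |H| is a multiple of lcm(5, 5) = 5 and divides |G| = 25.
Closing under the operation: H = {(0,0), (1,1), (2,2), (3,3), (4,4)}, so |H| = 5.

5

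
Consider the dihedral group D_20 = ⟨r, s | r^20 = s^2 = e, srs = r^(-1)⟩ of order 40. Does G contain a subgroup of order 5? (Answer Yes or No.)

5 | 40. A subgroup of order 5 is {e, r^4, r^8, r^12, r^16}.

Yes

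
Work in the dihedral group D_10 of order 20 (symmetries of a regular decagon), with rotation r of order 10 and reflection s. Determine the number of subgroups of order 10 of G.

|G| = 20 and 10 | 20, so subgroups of order 10 are possible by Lagrange.
The subgroups of order 10 are: {e, r, r^2, r^3, r^4, r^5, r^6, r^7, r^8, r^9}; {e, r^2, r^4, r^6, r^8, s, r^2s, r^4s, r^6s, r^8s}; {e, r^2, r^4, r^6, r^8, rs, r^3s, r^5s, r^7s, r^9s}.
So G has 3 subgroups of order 10.

3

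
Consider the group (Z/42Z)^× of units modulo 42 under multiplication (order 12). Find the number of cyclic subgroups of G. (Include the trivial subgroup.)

8

A cyclic subgroup of order d is generated by each of its φ(d) elements of order d, so the cyclic subgroups of order d number (#elements of order d)/φ(d).
Cyclic subgroups by order — order 1: 1; order 2: 3; order 3: 1; order 6: 3.
Total: 8.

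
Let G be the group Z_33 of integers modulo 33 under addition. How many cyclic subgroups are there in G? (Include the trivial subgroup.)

Each element a generates a cyclic subgroup ⟨a⟩; distinct elements may generate the same one (a cyclic group of order d has φ(d) generators).
Cyclic subgroups by order — order 1: 1; order 3: 1; order 11: 1; order 33: 1.
Total: 4.

4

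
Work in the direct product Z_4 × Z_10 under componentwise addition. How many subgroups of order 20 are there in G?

3

|G| = 40 and 20 | 40, so subgroups of order 20 are possible by Lagrange.
The subgroups of order 20 are: {(0,0), (0,1), (0,2), (0,3), (0,4), (0,5), (0,6), (0,7), (0,8), (0,9), (2,0), (2,1), (2,2), (2,3), (2,4), (2,5), (2,6), (2,7), (2,8), (2,9)}; {(0,0), (0,2), (0,4), (0,6), (0,8), (1,0), (1,2), (1,4), (1,6), (1,8), (2,0), (2,2), (2,4), (2,6), (2,8), (3,0), (3,2), (3,4), (3,6), (3,8)}; {(0,0), (0,2), (0,4), (0,6), (0,8), (1,1), (1,3), (1,5), (1,7), (1,9), (2,0), (2,2), (2,4), (2,6), (2,8), (3,1), (3,3), (3,5), (3,7), (3,9)}.
So G has 3 subgroups of order 20.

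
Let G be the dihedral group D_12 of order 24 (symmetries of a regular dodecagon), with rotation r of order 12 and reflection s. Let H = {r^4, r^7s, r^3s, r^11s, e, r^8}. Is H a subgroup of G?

|H| = 6 divides |G| = 24, consistent with Lagrange.
H contains the identity, every element's inverse is in H, and H is closed under ·: it is a subgroup.

Yes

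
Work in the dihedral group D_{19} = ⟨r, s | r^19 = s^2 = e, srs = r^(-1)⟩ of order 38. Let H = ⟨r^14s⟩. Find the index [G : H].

|⟨r^14s⟩| = 2 and |G| = 38.
By Lagrange, [G : H] = |G|/|H| = 38/2 = 19.

19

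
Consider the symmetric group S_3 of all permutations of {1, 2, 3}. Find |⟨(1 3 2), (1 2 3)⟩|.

|⟨(1 3 2)⟩| = 3 and |⟨(1 2 3)⟩| = 3, so |H| is a multiple of lcm(3, 3) = 3 and divides |G| = 6.
Closing under the operation: H = {e, (1 2 3), (1 3 2)}, so |H| = 3.

3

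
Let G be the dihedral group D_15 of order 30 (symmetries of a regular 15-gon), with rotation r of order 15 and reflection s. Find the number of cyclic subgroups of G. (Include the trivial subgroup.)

19

Each element a generates a cyclic subgroup ⟨a⟩; distinct elements may generate the same one (a cyclic group of order d has φ(d) generators).
Cyclic subgroups by order — order 1: 1; order 2: 15; order 3: 1; order 5: 1; order 15: 1.
Total: 19.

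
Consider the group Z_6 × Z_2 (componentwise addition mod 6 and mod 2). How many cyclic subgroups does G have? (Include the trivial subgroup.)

8

Group the elements of G by the cyclic subgroup they generate; each cyclic subgroup of order d accounts for φ(d) elements.
Cyclic subgroups by order — order 1: 1; order 2: 3; order 3: 1; order 6: 3.
Total: 8.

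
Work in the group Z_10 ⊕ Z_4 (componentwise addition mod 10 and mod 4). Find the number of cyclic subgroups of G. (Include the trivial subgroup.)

A cyclic subgroup of order d is generated by each of its φ(d) elements of order d, so the cyclic subgroups of order d number (#elements of order d)/φ(d).
Cyclic subgroups by order — order 1: 1; order 2: 3; order 4: 2; order 5: 1; order 10: 3; order 20: 2.
Total: 12.

12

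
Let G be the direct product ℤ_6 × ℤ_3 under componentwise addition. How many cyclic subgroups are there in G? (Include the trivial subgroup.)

10

A cyclic subgroup of order d is generated by each of its φ(d) elements of order d, so the cyclic subgroups of order d number (#elements of order d)/φ(d).
Cyclic subgroups by order — order 1: 1; order 2: 1; order 3: 4; order 6: 4.
Total: 10.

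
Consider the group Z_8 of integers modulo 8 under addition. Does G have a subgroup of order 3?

No

3 does not divide |G| = 8, so by Lagrange no subgroup of order 3 exists.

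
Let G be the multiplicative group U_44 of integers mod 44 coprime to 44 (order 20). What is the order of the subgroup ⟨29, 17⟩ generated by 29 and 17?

|⟨29⟩| = 10 and |⟨17⟩| = 10, so |H| is a multiple of lcm(10, 10) = 10 and divides |G| = 20.
Closing under the operation: H = {1, 5, 9, 13, 17, 21, 25, 29, 37, 41}, so |H| = 10.

10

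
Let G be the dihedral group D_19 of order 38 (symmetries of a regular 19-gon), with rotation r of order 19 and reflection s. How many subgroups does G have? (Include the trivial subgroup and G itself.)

22

|G| = 38, so by Lagrange every subgroup order divides 38. Divisors: 1, 2, 19, 38.
Subgroups by order — order 1: 1; order 2: 19; order 19: 1; order 38: 1.
Total: 1 + 19 + 1 + 1 = 22.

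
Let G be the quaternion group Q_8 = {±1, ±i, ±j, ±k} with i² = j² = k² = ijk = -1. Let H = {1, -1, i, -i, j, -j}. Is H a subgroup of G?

No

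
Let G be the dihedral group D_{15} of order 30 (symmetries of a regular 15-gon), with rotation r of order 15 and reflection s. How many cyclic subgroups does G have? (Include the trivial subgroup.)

19

A cyclic subgroup of order d is generated by each of its φ(d) elements of order d, so the cyclic subgroups of order d number (#elements of order d)/φ(d).
Cyclic subgroups by order — order 1: 1; order 2: 15; order 3: 1; order 5: 1; order 15: 1.
Total: 19.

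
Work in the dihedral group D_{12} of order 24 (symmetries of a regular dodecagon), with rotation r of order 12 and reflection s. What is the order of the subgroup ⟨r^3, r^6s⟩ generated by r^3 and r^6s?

|⟨r^3⟩| = 4 and |⟨r^6s⟩| = 2, so |H| is a multiple of lcm(4, 2) = 4 and divides |G| = 24.
Closing under the operation: H = {e, r^3, r^6, r^9, s, r^3s, r^6s, r^9s}, so |H| = 8.

8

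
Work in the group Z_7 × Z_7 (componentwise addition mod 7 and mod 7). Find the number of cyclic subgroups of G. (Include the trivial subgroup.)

9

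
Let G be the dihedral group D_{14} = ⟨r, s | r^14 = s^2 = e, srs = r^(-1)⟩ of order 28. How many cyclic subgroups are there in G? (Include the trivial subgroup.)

18

A cyclic subgroup of order d is generated by each of its φ(d) elements of order d, so the cyclic subgroups of order d number (#elements of order d)/φ(d).
Cyclic subgroups by order — order 1: 1; order 2: 15; order 7: 1; order 14: 1.
Total: 18.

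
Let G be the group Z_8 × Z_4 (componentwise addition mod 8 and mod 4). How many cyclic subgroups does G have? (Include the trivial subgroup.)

14

Group the elements of G by the cyclic subgroup they generate; each cyclic subgroup of order d accounts for φ(d) elements.
Cyclic subgroups by order — order 1: 1; order 2: 3; order 4: 6; order 8: 4.
Total: 14.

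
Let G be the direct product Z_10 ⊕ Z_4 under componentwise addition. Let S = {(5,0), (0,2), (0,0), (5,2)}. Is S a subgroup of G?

Yes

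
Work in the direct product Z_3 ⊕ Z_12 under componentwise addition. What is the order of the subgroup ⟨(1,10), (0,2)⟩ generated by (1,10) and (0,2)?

18

|⟨(1,10)⟩| = 6 and |⟨(0,2)⟩| = 6, so |H| is a multiple of lcm(6, 6) = 6 and divides |G| = 36.
Closing under the operation: H = {(0,0), (0,2), (0,4), (0,6), (0,8), (0,10), (1,0), (1,2), (1,4), (1,6), (1,8), (1,10), (2,0), (2,2), (2,4), (2,6), (2,8), (2,10)}, so |H| = 18.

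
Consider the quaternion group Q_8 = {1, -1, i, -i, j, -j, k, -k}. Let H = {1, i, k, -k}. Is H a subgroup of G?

No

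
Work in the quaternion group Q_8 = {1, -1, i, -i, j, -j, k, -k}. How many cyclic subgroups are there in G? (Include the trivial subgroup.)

5

Each element a generates a cyclic subgroup ⟨a⟩; distinct elements may generate the same one (a cyclic group of order d has φ(d) generators).
Cyclic subgroups by order — order 1: 1; order 2: 1; order 4: 3.
Total: 5.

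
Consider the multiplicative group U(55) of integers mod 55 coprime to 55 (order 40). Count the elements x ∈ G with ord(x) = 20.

Enumerating element orders in G gives 16 elements of order 20.

16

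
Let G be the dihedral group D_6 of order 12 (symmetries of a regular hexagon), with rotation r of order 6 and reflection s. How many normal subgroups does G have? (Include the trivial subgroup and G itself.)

7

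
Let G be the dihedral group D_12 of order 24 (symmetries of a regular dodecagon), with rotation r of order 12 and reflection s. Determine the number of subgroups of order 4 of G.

|G| = 24 and 4 | 24, so subgroups of order 4 are possible by Lagrange.
The subgroups of order 4 are: {e, r^6, r^4s, r^10s}; {e, r^6, r^5s, r^11s}; {e, r^6, r^2s, r^8s}; {e, r^3, r^6, r^9}; … (7 in all).
So G has 7 subgroups of order 4.

7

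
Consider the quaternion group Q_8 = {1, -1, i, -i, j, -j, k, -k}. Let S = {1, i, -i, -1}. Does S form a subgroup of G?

Yes

|S| = 4 divides |G| = 8, consistent with Lagrange.
S contains the identity, every element's inverse is in S, and S is closed under ·: it is a subgroup.
In fact S = ⟨-i⟩.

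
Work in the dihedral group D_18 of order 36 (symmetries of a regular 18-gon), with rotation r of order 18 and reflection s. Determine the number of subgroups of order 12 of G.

3

|G| = 36 and 12 | 36, so subgroups of order 12 are possible by Lagrange.
The subgroups of order 12 are: {e, r^3, r^6, r^9, r^12, r^15, rs, r^4s, r^7s, r^10s, r^13s, r^16s}; {e, r^3, r^6, r^9, r^12, r^15, r^2s, r^5s, r^8s, r^11s, r^14s, r^17s}; {e, r^3, r^6, r^9, r^12, r^15, s, r^3s, r^6s, r^9s, r^12s, r^15s}.
So G has 3 subgroups of order 12.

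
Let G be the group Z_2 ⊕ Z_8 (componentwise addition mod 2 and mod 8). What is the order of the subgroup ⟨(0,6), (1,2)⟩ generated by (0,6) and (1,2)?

|⟨(0,6)⟩| = 4 and |⟨(1,2)⟩| = 4, so |H| is a multiple of lcm(4, 4) = 4 and divides |G| = 16.
Closing under the operation: H = {(0,0), (0,2), (0,4), (0,6), (1,0), (1,2), (1,4), (1,6)}, so |H| = 8.

8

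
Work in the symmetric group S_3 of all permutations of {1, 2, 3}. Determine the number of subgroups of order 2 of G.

|G| = 6 and 2 | 6, so subgroups of order 2 are possible by Lagrange.
The subgroups of order 2 are: {e, (1 2)}; {e, (1 3)}; {e, (2 3)}.
So G has 3 subgroups of order 2.

3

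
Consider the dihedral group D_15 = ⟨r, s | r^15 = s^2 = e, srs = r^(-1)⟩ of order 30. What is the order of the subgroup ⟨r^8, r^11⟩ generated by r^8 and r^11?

|⟨r^8⟩| = 15 and |⟨r^11⟩| = 15, so |H| is a multiple of lcm(15, 15) = 15 and divides |G| = 30.
Closing under the operation: H = {e, r, r^2, r^3, r^4, r^5, r^6, r^7, r^8, r^9, r^10, r^11, r^12, r^13, r^14}, so |H| = 15.

15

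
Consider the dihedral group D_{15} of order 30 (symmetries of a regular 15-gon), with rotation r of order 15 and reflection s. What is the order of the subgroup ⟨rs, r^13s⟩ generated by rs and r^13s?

|⟨rs⟩| = 2 and |⟨r^13s⟩| = 2, so |H| is a multiple of lcm(2, 2) = 2 and divides |G| = 30.
Closing under the operation: H = {e, r^3, r^6, r^9, r^12, rs, r^4s, r^7s, r^10s, r^13s}, so |H| = 10.

10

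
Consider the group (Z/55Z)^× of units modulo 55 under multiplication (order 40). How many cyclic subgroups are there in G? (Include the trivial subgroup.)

12

A cyclic subgroup of order d is generated by each of its φ(d) elements of order d, so the cyclic subgroups of order d number (#elements of order d)/φ(d).
Cyclic subgroups by order — order 1: 1; order 2: 3; order 4: 2; order 5: 1; order 10: 3; order 20: 2.
Total: 12.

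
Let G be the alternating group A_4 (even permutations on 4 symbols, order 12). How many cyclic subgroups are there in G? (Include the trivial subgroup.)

Group the elements of G by the cyclic subgroup they generate; each cyclic subgroup of order d accounts for φ(d) elements.
Cyclic subgroups by order — order 1: 1; order 2: 3; order 3: 4.
Total: 8.

8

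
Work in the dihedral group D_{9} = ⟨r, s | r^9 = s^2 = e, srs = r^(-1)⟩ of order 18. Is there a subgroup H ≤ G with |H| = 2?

2 | 18. A subgroup of order 2 is {e, r^2s}.

Yes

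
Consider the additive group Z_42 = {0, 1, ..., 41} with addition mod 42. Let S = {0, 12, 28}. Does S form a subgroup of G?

28 ∈ S but its inverse 14 ∉ S, so S is not a subgroup.

No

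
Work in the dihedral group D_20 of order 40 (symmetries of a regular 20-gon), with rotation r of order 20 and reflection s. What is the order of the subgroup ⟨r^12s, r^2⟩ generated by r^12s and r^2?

20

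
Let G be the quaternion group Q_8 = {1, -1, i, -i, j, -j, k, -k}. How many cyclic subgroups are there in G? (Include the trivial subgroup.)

Group the elements of G by the cyclic subgroup they generate; each cyclic subgroup of order d accounts for φ(d) elements.
Cyclic subgroups by order — order 1: 1; order 2: 1; order 4: 3.
Total: 5.

5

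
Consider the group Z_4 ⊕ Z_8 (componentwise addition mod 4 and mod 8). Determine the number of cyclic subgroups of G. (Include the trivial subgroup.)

14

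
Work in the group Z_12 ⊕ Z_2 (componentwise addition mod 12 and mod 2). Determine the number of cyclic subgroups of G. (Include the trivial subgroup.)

Group the elements of G by the cyclic subgroup they generate; each cyclic subgroup of order d accounts for φ(d) elements.
Cyclic subgroups by order — order 1: 1; order 2: 3; order 3: 1; order 4: 2; order 6: 3; order 12: 2.
Total: 12.

12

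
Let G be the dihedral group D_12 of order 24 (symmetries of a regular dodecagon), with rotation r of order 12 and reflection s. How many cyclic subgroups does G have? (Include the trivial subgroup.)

18

A cyclic subgroup of order d is generated by each of its φ(d) elements of order d, so the cyclic subgroups of order d number (#elements of order d)/φ(d).
Cyclic subgroups by order — order 1: 1; order 2: 13; order 3: 1; order 4: 1; order 6: 1; order 12: 1.
Total: 18.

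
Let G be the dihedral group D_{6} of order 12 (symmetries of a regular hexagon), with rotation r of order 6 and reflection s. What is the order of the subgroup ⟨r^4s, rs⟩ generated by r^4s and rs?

4

|⟨r^4s⟩| = 2 and |⟨rs⟩| = 2, so |H| is a multiple of lcm(2, 2) = 2 and divides |G| = 12.
Closing under the operation: H = {e, r^3, rs, r^4s}, so |H| = 4.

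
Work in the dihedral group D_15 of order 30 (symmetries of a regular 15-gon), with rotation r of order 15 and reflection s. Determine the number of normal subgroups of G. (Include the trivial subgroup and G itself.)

G has 28 subgroups. Checking conjugation-invariance by order — order 1: 1/1 normal; order 2: 0/15 normal; order 3: 1/1 normal; order 5: 1/1 normal; order 6: 0/5 normal; order 10: 0/3 normal; order 15: 1/1 normal; order 30: 1/1 normal.
Total normal subgroups: 5.

5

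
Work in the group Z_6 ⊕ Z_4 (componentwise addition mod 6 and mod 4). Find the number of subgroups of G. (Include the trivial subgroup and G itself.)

16

|G| = 24, so by Lagrange every subgroup order divides 24. Divisors: 1, 2, 3, 4, 6, 8, 12, 24.
Subgroups by order — order 1: 1; order 2: 3; order 3: 1; order 4: 3; order 6: 3; order 8: 1; order 12: 3; order 24: 1.
Total: 1 + 3 + 1 + 3 + 3 + 1 + 3 + 1 = 16.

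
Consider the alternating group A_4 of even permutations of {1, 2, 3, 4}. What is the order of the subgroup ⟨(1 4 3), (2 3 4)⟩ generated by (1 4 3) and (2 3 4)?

12

|⟨(1 4 3)⟩| = 3 and |⟨(2 3 4)⟩| = 3, so |H| is a multiple of lcm(3, 3) = 3 and divides |G| = 12.
Closing {(1 4 3), (2 3 4)} under the group operation gives all of G, so |H| = 12.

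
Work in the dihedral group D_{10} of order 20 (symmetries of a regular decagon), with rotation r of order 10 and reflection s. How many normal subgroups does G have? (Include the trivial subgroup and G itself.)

7

G has 22 subgroups. Checking conjugation-invariance by order — order 1: 1/1 normal; order 2: 1/11 normal; order 4: 0/5 normal; order 5: 1/1 normal; order 10: 3/3 normal; order 20: 1/1 normal.
Total normal subgroups: 7.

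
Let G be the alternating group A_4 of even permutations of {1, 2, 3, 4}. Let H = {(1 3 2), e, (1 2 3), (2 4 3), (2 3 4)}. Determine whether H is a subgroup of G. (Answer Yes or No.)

No

|H| = 5 does not divide |G| = 12, so by Lagrange H is not a subgroup.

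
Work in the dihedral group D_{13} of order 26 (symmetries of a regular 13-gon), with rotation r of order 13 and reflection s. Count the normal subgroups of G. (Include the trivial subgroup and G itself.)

G has 16 subgroups. Checking conjugation-invariance by order — order 1: 1/1 normal; order 2: 0/13 normal; order 13: 1/1 normal; order 26: 1/1 normal.
Total normal subgroups: 3.

3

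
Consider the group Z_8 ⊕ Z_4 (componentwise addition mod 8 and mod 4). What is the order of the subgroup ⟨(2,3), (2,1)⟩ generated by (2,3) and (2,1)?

|⟨(2,3)⟩| = 4 and |⟨(2,1)⟩| = 4, so |H| is a multiple of lcm(4, 4) = 4 and divides |G| = 32.
Closing under the operation: H = {(0,0), (0,2), (2,1), (2,3), (4,0), (4,2), (6,1), (6,3)}, so |H| = 8.

8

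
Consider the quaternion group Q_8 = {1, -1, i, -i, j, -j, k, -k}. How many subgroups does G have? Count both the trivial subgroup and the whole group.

6

|G| = 8, so by Lagrange every subgroup order divides 8. Divisors: 1, 2, 4, 8.
Subgroups by order — order 1: 1; order 2: 1; order 4: 3; order 8: 1.
Total: 1 + 1 + 3 + 1 = 6.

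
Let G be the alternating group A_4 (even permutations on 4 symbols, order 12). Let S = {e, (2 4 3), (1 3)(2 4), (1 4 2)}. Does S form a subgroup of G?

(2 4 3) ∈ S but its inverse (2 3 4) ∉ S, so S is not a subgroup.

No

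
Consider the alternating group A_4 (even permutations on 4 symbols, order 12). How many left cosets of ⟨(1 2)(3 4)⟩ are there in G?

|⟨(1 2)(3 4)⟩| = 2 and |G| = 12.
By Lagrange, [G : H] = |G|/|H| = 12/2 = 6.

6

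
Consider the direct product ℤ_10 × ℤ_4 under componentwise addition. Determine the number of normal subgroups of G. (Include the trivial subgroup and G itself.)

16

G is abelian, so every subgroup is normal.
G has 16 subgroups in total, hence 16 normal subgroups.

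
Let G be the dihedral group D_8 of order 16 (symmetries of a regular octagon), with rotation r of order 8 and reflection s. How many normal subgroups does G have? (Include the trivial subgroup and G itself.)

G has 19 subgroups. Checking conjugation-invariance by order — order 1: 1/1 normal; order 2: 1/9 normal; order 4: 1/5 normal; order 8: 3/3 normal; order 16: 1/1 normal.
Total normal subgroups: 7.

7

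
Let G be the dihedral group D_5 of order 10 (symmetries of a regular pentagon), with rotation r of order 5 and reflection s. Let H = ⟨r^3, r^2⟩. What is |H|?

5

|⟨r^3⟩| = 5 and |⟨r^2⟩| = 5, so |H| is a multiple of lcm(5, 5) = 5 and divides |G| = 10.
Closing under the operation: H = {e, r, r^2, r^3, r^4}, so |H| = 5.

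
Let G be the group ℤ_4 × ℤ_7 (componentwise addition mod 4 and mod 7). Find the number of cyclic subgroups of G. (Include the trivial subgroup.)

6

Group the elements of G by the cyclic subgroup they generate; each cyclic subgroup of order d accounts for φ(d) elements.
Cyclic subgroups by order — order 1: 1; order 2: 1; order 4: 1; order 7: 1; order 14: 1; order 28: 1.
Total: 6.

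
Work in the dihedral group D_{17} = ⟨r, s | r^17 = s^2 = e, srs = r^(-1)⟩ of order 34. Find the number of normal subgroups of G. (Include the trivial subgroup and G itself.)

G has 20 subgroups. Checking conjugation-invariance by order — order 1: 1/1 normal; order 2: 0/17 normal; order 17: 1/1 normal; order 34: 1/1 normal.
Total normal subgroups: 3.

3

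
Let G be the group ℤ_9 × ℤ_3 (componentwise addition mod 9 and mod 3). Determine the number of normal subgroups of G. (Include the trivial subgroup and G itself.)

10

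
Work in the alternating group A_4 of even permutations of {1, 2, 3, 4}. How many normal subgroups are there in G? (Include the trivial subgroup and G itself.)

3

G has 10 subgroups. Checking conjugation-invariance by order — order 1: 1/1 normal; order 2: 0/3 normal; order 3: 0/4 normal; order 4: 1/1 normal; order 12: 1/1 normal.
Total normal subgroups: 3.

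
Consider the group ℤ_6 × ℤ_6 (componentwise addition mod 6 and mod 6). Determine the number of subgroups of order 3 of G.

|G| = 36 and 3 | 36, so subgroups of order 3 are possible by Lagrange.
The subgroups of order 3 are: {(0,0), (0,2), (0,4)}; {(0,0), (2,0), (4,0)}; {(0,0), (2,2), (4,4)}; {(0,0), (2,4), (4,2)}.
So G has 4 subgroups of order 3.

4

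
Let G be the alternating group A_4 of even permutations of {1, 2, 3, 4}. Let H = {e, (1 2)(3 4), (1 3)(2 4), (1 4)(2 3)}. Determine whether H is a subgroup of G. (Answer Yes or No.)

Yes

|H| = 4 divides |G| = 12, consistent with Lagrange.
H contains the identity, every element's inverse is in H, and H is closed under ∘: it is a subgroup.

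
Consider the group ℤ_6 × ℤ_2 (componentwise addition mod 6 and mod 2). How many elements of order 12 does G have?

0

An element (a,b) has order lcm(ord(a), ord(b)); count pairs with lcm equal to 12.
Enumerating gives 0 such elements.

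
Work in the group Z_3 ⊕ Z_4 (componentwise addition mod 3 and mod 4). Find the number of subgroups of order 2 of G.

1

|G| = 12 and 2 | 12, so subgroups of order 2 are possible by Lagrange.
The subgroups of order 2 are: {(0,0), (0,2)}.
So G has 1 subgroup of order 2.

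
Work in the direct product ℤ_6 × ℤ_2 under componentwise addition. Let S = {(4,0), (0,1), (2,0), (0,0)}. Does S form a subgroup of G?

Closure fails: (0,1) + (4,0) = (4,1) ∉ S. So S is not a subgroup.

No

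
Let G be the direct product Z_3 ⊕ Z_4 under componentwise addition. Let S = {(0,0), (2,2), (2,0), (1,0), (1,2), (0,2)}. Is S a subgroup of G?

|S| = 6 divides |G| = 12, consistent with Lagrange.
S contains the identity, every element's inverse is in S, and S is closed under +: it is a subgroup.
In fact S = ⟨(1,2)⟩.

Yes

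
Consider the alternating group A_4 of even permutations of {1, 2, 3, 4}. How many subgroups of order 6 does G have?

0

|G| = 12 and 6 | 12, so subgroups of order 6 are possible by Lagrange.
Checking all subgroups of G, none has order 6.
So G has 0 subgroups of order 6.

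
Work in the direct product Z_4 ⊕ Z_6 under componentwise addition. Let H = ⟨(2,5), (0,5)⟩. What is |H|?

12

|⟨(2,5)⟩| = 6 and |⟨(0,5)⟩| = 6, so |H| is a multiple of lcm(6, 6) = 6 and divides |G| = 24.
Closing under the operation: H = {(0,0), (0,1), (0,2), (0,3), (0,4), (0,5), (2,0), (2,1), (2,2), (2,3), (2,4), (2,5)}, so |H| = 12.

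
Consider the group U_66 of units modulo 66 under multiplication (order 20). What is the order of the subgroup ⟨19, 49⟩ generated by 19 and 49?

|⟨19⟩| = 10 and |⟨49⟩| = 5, so |H| is a multiple of lcm(10, 5) = 10 and divides |G| = 20.
Closing under the operation: H = {1, 7, 13, 19, 25, 31, 37, 43, 49, 61}, so |H| = 10.

10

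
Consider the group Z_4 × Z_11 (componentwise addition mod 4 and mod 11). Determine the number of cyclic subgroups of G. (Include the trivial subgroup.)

6

Group the elements of G by the cyclic subgroup they generate; each cyclic subgroup of order d accounts for φ(d) elements.
Cyclic subgroups by order — order 1: 1; order 2: 1; order 4: 1; order 11: 1; order 22: 1; order 44: 1.
Total: 6.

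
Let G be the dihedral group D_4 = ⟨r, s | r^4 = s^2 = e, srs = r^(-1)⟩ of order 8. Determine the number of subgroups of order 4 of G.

3

|G| = 8 and 4 | 8, so subgroups of order 4 are possible by Lagrange.
The subgroups of order 4 are: {e, r, r^2, r^3}; {e, r^2, s, r^2s}; {e, r^2, rs, r^3s}.
So G has 3 subgroups of order 4.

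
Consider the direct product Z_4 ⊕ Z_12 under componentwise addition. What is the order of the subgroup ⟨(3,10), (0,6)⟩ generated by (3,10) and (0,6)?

24

|⟨(3,10)⟩| = 12 and |⟨(0,6)⟩| = 2, so |H| is a multiple of lcm(12, 2) = 12 and divides |G| = 48.
Closing under the operation: H = {(0,0), (0,2), (0,4), (0,6), (0,8), (0,10), (1,0), (1,2), (1,4), (1,6), (1,8), (1,10), (2,0), (2,2), (2,4), (2,6), (2,8), (2,10), (3,0), (3,2), (3,4), (3,6), (3,8), (3,10)}, so |H| = 24.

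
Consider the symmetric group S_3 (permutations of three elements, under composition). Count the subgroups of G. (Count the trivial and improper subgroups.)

6

|G| = 6, so by Lagrange every subgroup order divides 6. Divisors: 1, 2, 3, 6.
Subgroups by order — order 1: 1; order 2: 3; order 3: 1; order 6: 1.
Total: 1 + 3 + 1 + 1 = 6.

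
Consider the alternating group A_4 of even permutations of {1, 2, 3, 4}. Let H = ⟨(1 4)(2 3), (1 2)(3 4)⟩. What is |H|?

|⟨(1 4)(2 3)⟩| = 2 and |⟨(1 2)(3 4)⟩| = 2, so |H| is a multiple of lcm(2, 2) = 2 and divides |G| = 12.
Closing under the operation: H = {e, (1 2)(3 4), (1 3)(2 4), (1 4)(2 3)}, so |H| = 4.

4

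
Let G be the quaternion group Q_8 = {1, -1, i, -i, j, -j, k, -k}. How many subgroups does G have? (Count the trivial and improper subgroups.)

6

|G| = 8, so by Lagrange every subgroup order divides 8. Divisors: 1, 2, 4, 8.
Subgroups by order — order 1: 1; order 2: 1; order 4: 3; order 8: 1.
Total: 1 + 1 + 3 + 1 = 6.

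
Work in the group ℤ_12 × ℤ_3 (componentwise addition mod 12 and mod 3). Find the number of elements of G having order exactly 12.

16

An element (a,b) has order lcm(ord(a), ord(b)); count pairs with lcm equal to 12.
Enumerating gives 16 such elements.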